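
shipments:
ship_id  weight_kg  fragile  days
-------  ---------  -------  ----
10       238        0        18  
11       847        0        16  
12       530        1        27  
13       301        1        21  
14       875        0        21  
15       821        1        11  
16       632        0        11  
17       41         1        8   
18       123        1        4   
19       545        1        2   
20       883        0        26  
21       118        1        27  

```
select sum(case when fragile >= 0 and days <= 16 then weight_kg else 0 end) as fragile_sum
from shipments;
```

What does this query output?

3009

ship_id=10: ✗
ship_id=11: ✓ → 847
ship_id=12: ✗
ship_id=13: ✗
ship_id=14: ✗
ship_id=15: ✓ → 821
ship_id=16: ✓ → 632
ship_id=17: ✓ → 41
ship_id=18: ✓ → 123
ship_id=19: ✓ → 545
ship_id=20: ✗
ship_id=21: ✗
fragile_sum = 847 + 821 + 632 + 41 + 123 + 545 = 3009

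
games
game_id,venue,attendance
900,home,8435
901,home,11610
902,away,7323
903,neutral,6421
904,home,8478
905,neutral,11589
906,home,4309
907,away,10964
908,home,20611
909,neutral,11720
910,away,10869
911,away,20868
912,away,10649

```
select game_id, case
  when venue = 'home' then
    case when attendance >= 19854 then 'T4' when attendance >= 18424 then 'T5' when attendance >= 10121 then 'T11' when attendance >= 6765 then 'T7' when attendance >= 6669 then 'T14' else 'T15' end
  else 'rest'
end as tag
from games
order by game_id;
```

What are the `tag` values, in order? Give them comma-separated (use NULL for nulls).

T7, T11, rest, rest, T7, rest, T15, rest, T4, rest, rest, rest, rest

game_id=900: venue='home' → inner[attendance >= 6765] → T7
game_id=901: venue='home' → inner[attendance >= 10121] → T11
game_id=902: venue='away' → outer ELSE → rest
game_id=903: venue='neutral' → outer ELSE → rest
game_id=904: venue='home' → inner[attendance >= 6765] → T7
game_id=905: venue='neutral' → outer ELSE → rest
game_id=906: venue='home' → inner[ELSE] → T15
game_id=907: venue='away' → outer ELSE → rest
game_id=908: venue='home' → inner[attendance >= 19854] → T4
game_id=909: venue='neutral' → outer ELSE → rest
game_id=910: venue='away' → outer ELSE → rest
game_id=911: venue='away' → outer ELSE → rest
game_id=912: venue='away' → outer ELSE → rest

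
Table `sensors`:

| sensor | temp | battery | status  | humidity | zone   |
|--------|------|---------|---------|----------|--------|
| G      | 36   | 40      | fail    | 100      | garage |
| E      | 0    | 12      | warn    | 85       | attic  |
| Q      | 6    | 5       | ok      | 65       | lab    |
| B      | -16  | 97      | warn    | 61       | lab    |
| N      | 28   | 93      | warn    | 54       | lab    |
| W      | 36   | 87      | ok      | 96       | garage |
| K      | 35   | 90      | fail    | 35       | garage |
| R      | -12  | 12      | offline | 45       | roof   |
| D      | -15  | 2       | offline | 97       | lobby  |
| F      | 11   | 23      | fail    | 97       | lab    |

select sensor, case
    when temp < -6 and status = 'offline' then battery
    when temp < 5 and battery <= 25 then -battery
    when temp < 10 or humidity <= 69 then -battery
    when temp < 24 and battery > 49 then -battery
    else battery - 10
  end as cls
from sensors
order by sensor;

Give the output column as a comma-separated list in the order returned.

sensor=B: temp < 10 or humidity <= 69 → -97
sensor=D: temp < -6 and status = 'offline' → 2
sensor=E: temp < 5 and battery <= 25 → -12
sensor=F: ELSE → 13
sensor=G: ELSE → 30
sensor=K: temp < 10 or humidity <= 69 → -90
sensor=N: temp < 10 or humidity <= 69 → -93
sensor=Q: temp < 10 or humidity <= 69 → -5
sensor=R: temp < -6 and status = 'offline' → 12
sensor=W: ELSE → 77

-97, 2, -12, 13, 30, -90, -93, -5, 12, 77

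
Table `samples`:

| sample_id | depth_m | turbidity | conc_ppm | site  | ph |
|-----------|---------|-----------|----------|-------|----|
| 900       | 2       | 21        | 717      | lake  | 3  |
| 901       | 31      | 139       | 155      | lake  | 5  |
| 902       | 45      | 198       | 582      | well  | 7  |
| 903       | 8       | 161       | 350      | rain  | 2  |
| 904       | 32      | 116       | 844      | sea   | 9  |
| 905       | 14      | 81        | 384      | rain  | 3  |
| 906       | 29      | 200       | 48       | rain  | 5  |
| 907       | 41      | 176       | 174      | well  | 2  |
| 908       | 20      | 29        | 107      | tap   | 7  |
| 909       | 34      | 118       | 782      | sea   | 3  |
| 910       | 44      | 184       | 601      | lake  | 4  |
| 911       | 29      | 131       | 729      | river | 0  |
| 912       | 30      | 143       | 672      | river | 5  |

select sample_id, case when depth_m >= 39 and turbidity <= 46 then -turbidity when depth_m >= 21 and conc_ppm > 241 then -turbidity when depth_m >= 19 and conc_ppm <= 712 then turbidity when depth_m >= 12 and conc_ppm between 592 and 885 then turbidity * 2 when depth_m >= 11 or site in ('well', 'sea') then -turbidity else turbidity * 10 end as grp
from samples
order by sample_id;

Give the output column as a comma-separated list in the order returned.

210, 139, -198, 1610, -116, -81, 200, 176, 29, -118, -184, -131, -143

sample_id=900: ELSE → 210
sample_id=901: depth_m >= 19 and conc_ppm <= 712 → 139
sample_id=902: depth_m >= 21 and conc_ppm > 241 → -198
sample_id=903: ELSE → 1610
sample_id=904: depth_m >= 21 and conc_ppm > 241 → -116
sample_id=905: depth_m >= 11 or site in ('well', 'sea') → -81
sample_id=906: depth_m >= 19 and conc_ppm <= 712 → 200
sample_id=907: depth_m >= 19 and conc_ppm <= 712 → 176
sample_id=908: depth_m >= 19 and conc_ppm <= 712 → 29
sample_id=909: depth_m >= 21 and conc_ppm > 241 → -118
sample_id=910: depth_m >= 21 and conc_ppm > 241 → -184
sample_id=911: depth_m >= 21 and conc_ppm > 241 → -131
sample_id=912: depth_m >= 21 and conc_ppm > 241 → -143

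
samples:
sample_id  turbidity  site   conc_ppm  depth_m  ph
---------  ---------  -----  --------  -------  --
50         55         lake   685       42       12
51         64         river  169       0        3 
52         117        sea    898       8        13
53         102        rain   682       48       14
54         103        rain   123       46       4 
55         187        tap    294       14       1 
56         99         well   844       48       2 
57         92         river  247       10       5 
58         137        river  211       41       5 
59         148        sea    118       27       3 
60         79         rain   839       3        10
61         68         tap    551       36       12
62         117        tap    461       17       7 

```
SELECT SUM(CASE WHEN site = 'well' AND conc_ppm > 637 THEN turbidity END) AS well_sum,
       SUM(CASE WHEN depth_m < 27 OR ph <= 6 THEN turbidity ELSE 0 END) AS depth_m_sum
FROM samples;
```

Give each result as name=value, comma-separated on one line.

well_sum=99, depth_m_sum=1143

[well_sum: site = 'well' AND conc_ppm > 637]
sample_id=50: ✗
sample_id=51: ✗
sample_id=52: ✗
sample_id=53: ✗
sample_id=54: ✗
sample_id=55: ✗
sample_id=56: ✓ → 99
sample_id=57: ✗
sample_id=58: ✗
sample_id=59: ✗
sample_id=60: ✗
sample_id=61: ✗
sample_id=62: ✗
well_sum = 99
—
[depth_m_sum: depth_m < 27 OR ph <= 6]
sample_id=50: ✗
sample_id=51: ✓ → 64
sample_id=52: ✓ → 117
sample_id=53: ✗
sample_id=54: ✓ → 103
sample_id=55: ✓ → 187
sample_id=56: ✓ → 99
sample_id=57: ✓ → 92
sample_id=58: ✓ → 137
sample_id=59: ✓ → 148
sample_id=60: ✓ → 79
sample_id=61: ✗
sample_id=62: ✓ → 117
depth_m_sum = 64 + 117 + 103 + 187 + 99 + 92 + 137 + 148 + 79 + 117 = 1143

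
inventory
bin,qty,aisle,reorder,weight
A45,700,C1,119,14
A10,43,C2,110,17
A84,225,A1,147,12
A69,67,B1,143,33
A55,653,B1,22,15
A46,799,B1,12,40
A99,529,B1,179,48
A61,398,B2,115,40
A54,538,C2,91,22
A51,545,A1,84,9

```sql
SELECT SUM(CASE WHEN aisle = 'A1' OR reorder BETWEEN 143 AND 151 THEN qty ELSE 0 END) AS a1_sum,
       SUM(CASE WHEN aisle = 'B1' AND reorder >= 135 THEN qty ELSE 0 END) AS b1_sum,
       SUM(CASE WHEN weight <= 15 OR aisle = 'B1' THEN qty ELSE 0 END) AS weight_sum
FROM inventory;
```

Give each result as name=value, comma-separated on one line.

a1_sum=837, b1_sum=596, weight_sum=3518

[a1_sum: aisle = 'A1' OR reorder BETWEEN 143 AND 151]
bin=A45: ✗
bin=A10: ✗
bin=A84: ✓ → 225
bin=A69: ✓ → 67
bin=A55: ✗
bin=A46: ✗
bin=A99: ✗
bin=A61: ✗
bin=A54: ✗
bin=A51: ✓ → 545
a1_sum = 225 + 67 + 545 = 837
—
[b1_sum: aisle = 'B1' AND reorder >= 135]
bin=A45: ✗
bin=A10: ✗
bin=A84: ✗
bin=A69: ✓ → 67
bin=A55: ✗
bin=A46: ✗
bin=A99: ✓ → 529
bin=A61: ✗
bin=A54: ✗
bin=A51: ✗
b1_sum = 67 + 529 = 596
—
[weight_sum: weight <= 15 OR aisle = 'B1']
bin=A45: ✓ → 700
bin=A10: ✗
bin=A84: ✓ → 225
bin=A69: ✓ → 67
bin=A55: ✓ → 653
bin=A46: ✓ → 799
bin=A99: ✓ → 529
bin=A61: ✗
bin=A54: ✗
bin=A51: ✓ → 545
weight_sum = 700 + 225 + 67 + 653 + 799 + 529 + 545 = 3518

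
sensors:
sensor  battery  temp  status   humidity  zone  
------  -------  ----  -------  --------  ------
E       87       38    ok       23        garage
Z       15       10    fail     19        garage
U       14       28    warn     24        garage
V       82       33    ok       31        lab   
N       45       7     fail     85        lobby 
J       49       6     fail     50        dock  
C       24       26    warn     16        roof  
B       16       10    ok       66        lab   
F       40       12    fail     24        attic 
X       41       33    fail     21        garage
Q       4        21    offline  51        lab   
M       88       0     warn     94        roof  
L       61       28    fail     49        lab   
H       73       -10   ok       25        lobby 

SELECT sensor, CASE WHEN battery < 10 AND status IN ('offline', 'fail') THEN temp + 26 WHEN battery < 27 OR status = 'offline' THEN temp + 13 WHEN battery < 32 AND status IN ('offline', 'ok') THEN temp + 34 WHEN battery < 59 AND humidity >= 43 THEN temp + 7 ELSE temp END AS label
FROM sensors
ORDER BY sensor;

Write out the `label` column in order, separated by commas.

sensor=B: battery < 27 OR status = 'offline' → 23
sensor=C: battery < 27 OR status = 'offline' → 39
sensor=E: ELSE → 38
sensor=F: ELSE → 12
sensor=H: ELSE → -10
sensor=J: battery < 59 AND humidity >= 43 → 13
sensor=L: ELSE → 28
sensor=M: ELSE → 0
sensor=N: battery < 59 AND humidity >= 43 → 14
sensor=Q: battery < 10 AND status IN ('offline', 'fail') → 47
sensor=U: battery < 27 OR status = 'offline' → 41
sensor=V: ELSE → 33
sensor=X: ELSE → 33
sensor=Z: battery < 27 OR status = 'offline' → 23

23, 39, 38, 12, -10, 13, 28, 0, 14, 47, 41, 33, 33, 23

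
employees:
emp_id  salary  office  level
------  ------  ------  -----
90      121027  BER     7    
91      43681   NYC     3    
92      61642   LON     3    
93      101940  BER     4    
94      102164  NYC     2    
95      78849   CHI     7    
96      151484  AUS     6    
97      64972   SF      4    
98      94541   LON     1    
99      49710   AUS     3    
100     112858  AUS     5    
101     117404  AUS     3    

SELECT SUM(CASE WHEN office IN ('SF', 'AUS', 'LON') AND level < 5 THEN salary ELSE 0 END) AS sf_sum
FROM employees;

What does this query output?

emp_id=90: ✗
emp_id=91: ✗
emp_id=92: ✓ → 61642
emp_id=93: ✗
emp_id=94: ✗
emp_id=95: ✗
emp_id=96: ✗
emp_id=97: ✓ → 64972
emp_id=98: ✓ → 94541
emp_id=99: ✓ → 49710
emp_id=100: ✗
emp_id=101: ✓ → 117404
sf_sum = 61642 + 64972 + 94541 + 49710 + 117404 = 388269

388269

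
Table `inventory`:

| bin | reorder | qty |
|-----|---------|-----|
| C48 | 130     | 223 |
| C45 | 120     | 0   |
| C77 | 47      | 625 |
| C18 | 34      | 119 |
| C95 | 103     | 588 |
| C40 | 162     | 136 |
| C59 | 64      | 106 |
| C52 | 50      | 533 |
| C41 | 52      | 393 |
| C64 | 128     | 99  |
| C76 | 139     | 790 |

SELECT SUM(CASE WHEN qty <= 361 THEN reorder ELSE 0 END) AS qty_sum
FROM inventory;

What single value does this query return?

bin=C48: ✓ → 130
bin=C45: ✓ → 120
bin=C77: ✗
bin=C18: ✓ → 34
bin=C95: ✗
bin=C40: ✓ → 162
bin=C59: ✓ → 64
bin=C52: ✗
bin=C41: ✗
bin=C64: ✓ → 128
bin=C76: ✗
qty_sum = 130 + 120 + 34 + 162 + 64 + 128 = 638

638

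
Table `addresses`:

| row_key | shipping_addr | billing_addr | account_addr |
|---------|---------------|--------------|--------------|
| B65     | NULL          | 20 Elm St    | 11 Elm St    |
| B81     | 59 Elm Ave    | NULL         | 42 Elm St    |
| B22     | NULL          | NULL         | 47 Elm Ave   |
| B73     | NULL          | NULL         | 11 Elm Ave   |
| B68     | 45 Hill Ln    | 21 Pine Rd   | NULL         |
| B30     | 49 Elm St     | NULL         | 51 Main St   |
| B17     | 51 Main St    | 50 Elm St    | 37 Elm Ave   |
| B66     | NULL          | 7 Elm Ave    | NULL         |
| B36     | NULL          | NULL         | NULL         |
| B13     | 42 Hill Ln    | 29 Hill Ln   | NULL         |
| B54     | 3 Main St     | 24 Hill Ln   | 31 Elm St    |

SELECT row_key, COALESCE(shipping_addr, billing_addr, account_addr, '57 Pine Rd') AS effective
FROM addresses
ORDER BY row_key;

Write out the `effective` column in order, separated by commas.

row_key=B13: shipping_addr=42 Hill Ln → 42 Hill Ln
row_key=B17: shipping_addr=51 Main St → 51 Main St
row_key=B22: shipping_addr=NULL, billing_addr=NULL, account_addr=47 Elm Ave → 47 Elm Ave
row_key=B30: shipping_addr=49 Elm St → 49 Elm St
row_key=B36: shipping_addr=NULL, billing_addr=NULL, account_addr=NULL, → literal 57 Pine Rd → 57 Pine Rd
row_key=B54: shipping_addr=3 Main St → 3 Main St
row_key=B65: shipping_addr=NULL, billing_addr=20 Elm St → 20 Elm St
row_key=B66: shipping_addr=NULL, billing_addr=7 Elm Ave → 7 Elm Ave
row_key=B68: shipping_addr=45 Hill Ln → 45 Hill Ln
row_key=B73: shipping_addr=NULL, billing_addr=NULL, account_addr=11 Elm Ave → 11 Elm Ave
row_key=B81: shipping_addr=59 Elm Ave → 59 Elm Ave

42 Hill Ln, 51 Main St, 47 Elm Ave, 49 Elm St, 57 Pine Rd, 3 Main St, 20 Elm St, 7 Elm Ave, 45 Hill Ln, 11 Elm Ave, 59 Elm Ave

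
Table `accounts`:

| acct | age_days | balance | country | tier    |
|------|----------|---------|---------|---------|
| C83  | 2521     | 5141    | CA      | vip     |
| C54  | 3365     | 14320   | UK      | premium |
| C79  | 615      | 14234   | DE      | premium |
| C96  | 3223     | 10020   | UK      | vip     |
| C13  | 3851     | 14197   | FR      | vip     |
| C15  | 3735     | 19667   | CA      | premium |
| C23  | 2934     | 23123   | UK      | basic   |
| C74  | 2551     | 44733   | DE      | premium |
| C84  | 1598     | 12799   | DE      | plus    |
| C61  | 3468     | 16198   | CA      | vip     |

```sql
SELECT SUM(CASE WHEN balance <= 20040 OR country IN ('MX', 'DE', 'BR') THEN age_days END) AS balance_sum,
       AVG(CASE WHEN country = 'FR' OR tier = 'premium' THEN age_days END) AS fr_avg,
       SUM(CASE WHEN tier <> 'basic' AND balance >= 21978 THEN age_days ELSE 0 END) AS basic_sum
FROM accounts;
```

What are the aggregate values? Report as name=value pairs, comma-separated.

balance_sum=24927, fr_avg=2823.4, basic_sum=2551

[balance_sum: balance <= 20040 OR country IN ('MX', 'DE', 'BR')]
acct=C83: ✓ → 2521
acct=C54: ✓ → 3365
acct=C79: ✓ → 615
acct=C96: ✓ → 3223
acct=C13: ✓ → 3851
acct=C15: ✓ → 3735
acct=C23: ✗
acct=C74: ✓ → 2551
acct=C84: ✓ → 1598
acct=C61: ✓ → 3468
balance_sum = 2521 + 3365 + 615 + 3223 + 3851 + 3735 + 2551 + 1598 + 3468 = 24927
—
[fr_avg: country = 'FR' OR tier = 'premium']
acct=C83: ✗
acct=C54: ✓ → 3365
acct=C79: ✓ → 615
acct=C96: ✗
acct=C13: ✓ → 3851
acct=C15: ✓ → 3735
acct=C23: ✗
acct=C74: ✓ → 2551
acct=C84: ✗
acct=C61: ✗
fr_avg = (3365 + 615 + 3851 + 3735 + 2551) / 5 = 2823.4
—
[basic_sum: tier <> 'basic' AND balance >= 21978]
acct=C83: ✗
acct=C54: ✗
acct=C79: ✗
acct=C96: ✗
acct=C13: ✗
acct=C15: ✗
acct=C23: ✗
acct=C74: ✓ → 2551
acct=C84: ✗
acct=C61: ✗
basic_sum = 2551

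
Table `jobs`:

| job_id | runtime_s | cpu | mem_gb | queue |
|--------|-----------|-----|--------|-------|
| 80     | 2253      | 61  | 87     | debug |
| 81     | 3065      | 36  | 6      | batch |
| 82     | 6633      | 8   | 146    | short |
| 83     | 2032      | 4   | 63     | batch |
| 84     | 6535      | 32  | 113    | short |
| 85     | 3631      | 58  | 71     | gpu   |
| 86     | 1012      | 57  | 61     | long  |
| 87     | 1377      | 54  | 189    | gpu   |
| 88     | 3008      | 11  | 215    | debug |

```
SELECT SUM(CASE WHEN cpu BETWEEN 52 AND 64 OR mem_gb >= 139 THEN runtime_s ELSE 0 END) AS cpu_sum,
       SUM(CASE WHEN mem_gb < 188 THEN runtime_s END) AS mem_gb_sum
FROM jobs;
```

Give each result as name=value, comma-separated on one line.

[cpu_sum: cpu BETWEEN 52 AND 64 OR mem_gb >= 139]
job_id=80: ✓ → 2253
job_id=81: ✗
job_id=82: ✓ → 6633
job_id=83: ✗
job_id=84: ✗
job_id=85: ✓ → 3631
job_id=86: ✓ → 1012
job_id=87: ✓ → 1377
job_id=88: ✓ → 3008
cpu_sum = 2253 + 6633 + 3631 + 1012 + 1377 + 3008 = 17914
—
[mem_gb_sum: mem_gb < 188]
job_id=80: ✓ → 2253
job_id=81: ✓ → 3065
job_id=82: ✓ → 6633
job_id=83: ✓ → 2032
job_id=84: ✓ → 6535
job_id=85: ✓ → 3631
job_id=86: ✓ → 1012
job_id=87: ✗
job_id=88: ✗
mem_gb_sum = 2253 + 3065 + 6633 + 2032 + 6535 + 3631 + 1012 = 25161

cpu_sum=17914, mem_gb_sum=25161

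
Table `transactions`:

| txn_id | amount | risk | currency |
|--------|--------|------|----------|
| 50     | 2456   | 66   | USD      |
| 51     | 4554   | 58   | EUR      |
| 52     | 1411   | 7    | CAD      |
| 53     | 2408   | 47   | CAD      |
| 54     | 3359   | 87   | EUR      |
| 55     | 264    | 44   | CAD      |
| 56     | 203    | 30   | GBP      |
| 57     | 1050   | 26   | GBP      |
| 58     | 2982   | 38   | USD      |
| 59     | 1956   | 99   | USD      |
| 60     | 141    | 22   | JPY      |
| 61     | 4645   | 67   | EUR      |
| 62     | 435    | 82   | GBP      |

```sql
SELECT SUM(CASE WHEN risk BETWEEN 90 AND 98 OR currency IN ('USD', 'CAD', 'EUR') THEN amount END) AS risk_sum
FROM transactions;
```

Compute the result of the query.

24035

txn_id=50: ✓ → 2456
txn_id=51: ✓ → 4554
txn_id=52: ✓ → 1411
txn_id=53: ✓ → 2408
txn_id=54: ✓ → 3359
txn_id=55: ✓ → 264
txn_id=56: ✗
txn_id=57: ✗
txn_id=58: ✓ → 2982
txn_id=59: ✓ → 1956
txn_id=60: ✗
txn_id=61: ✓ → 4645
txn_id=62: ✗
risk_sum = 2456 + 4554 + 1411 + 2408 + 3359 + 264 + 2982 + 1956 + 4645 = 24035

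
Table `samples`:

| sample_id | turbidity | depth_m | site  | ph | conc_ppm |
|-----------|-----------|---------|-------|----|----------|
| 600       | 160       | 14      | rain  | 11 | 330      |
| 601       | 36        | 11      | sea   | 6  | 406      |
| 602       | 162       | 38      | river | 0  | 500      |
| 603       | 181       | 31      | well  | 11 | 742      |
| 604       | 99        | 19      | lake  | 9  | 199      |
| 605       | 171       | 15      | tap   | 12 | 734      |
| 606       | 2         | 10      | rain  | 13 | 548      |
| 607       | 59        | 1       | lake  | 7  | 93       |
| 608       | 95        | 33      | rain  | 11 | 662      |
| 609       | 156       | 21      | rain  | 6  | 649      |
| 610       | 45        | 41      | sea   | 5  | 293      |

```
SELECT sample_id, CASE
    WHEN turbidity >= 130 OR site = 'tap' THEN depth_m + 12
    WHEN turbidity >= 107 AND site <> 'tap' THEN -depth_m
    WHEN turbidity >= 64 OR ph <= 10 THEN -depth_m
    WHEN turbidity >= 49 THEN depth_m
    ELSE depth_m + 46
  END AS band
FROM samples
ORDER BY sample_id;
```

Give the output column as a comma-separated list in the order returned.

26, -11, 50, 43, -19, 27, 56, -1, -33, 33, -41

sample_id=600: turbidity >= 130 OR site = 'tap' → 26
sample_id=601: turbidity >= 64 OR ph <= 10 → -11
sample_id=602: turbidity >= 130 OR site = 'tap' → 50
sample_id=603: turbidity >= 130 OR site = 'tap' → 43
sample_id=604: turbidity >= 64 OR ph <= 10 → -19
sample_id=605: turbidity >= 130 OR site = 'tap' → 27
sample_id=606: ELSE → 56
sample_id=607: turbidity >= 64 OR ph <= 10 → -1
sample_id=608: turbidity >= 64 OR ph <= 10 → -33
sample_id=609: turbidity >= 130 OR site = 'tap' → 33
sample_id=610: turbidity >= 64 OR ph <= 10 → -41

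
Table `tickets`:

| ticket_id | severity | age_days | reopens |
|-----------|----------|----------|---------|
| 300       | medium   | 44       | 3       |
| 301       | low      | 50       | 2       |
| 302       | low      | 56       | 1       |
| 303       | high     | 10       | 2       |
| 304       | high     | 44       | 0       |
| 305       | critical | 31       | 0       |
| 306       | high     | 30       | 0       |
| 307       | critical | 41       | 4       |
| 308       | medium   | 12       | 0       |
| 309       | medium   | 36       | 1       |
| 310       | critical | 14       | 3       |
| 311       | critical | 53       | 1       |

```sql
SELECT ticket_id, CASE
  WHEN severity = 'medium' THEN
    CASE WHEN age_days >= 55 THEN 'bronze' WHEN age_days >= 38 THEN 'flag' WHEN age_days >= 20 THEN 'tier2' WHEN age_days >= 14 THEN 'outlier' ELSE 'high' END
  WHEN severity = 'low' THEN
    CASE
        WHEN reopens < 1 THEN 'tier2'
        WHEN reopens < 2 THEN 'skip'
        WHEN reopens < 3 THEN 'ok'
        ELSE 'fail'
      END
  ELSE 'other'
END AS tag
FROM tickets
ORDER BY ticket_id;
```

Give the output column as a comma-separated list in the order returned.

flag, ok, skip, other, other, other, other, other, high, tier2, other, other

ticket_id=300: severity='medium' → inner[age_days >= 38] → flag
ticket_id=301: severity='low' → inner[reopens < 3] → ok
ticket_id=302: severity='low' → inner[reopens < 2] → skip
ticket_id=303: severity='high' → outer ELSE → other
ticket_id=304: severity='high' → outer ELSE → other
ticket_id=305: severity='critical' → outer ELSE → other
ticket_id=306: severity='high' → outer ELSE → other
ticket_id=307: severity='critical' → outer ELSE → other
ticket_id=308: severity='medium' → inner[ELSE] → high
ticket_id=309: severity='medium' → inner[age_days >= 20] → tier2
ticket_id=310: severity='critical' → outer ELSE → other
ticket_id=311: severity='critical' → outer ELSE → other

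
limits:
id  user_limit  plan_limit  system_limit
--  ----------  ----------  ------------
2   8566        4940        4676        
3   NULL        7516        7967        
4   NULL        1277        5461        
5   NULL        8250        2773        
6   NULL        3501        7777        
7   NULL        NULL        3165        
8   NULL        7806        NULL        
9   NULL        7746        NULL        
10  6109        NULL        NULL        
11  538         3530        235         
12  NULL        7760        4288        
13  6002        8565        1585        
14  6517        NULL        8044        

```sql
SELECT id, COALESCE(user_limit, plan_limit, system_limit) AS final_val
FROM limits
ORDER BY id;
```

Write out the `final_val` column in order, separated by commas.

id=2: user_limit=8566 → 8566
id=3: user_limit=NULL, plan_limit=7516 → 7516
id=4: user_limit=NULL, plan_limit=1277 → 1277
id=5: user_limit=NULL, plan_limit=8250 → 8250
id=6: user_limit=NULL, plan_limit=3501 → 3501
id=7: user_limit=NULL, plan_limit=NULL, system_limit=3165 → 3165
id=8: user_limit=NULL, plan_limit=7806 → 7806
id=9: user_limit=NULL, plan_limit=7746 → 7746
id=10: user_limit=6109 → 6109
id=11: user_limit=538 → 538
id=12: user_limit=NULL, plan_limit=7760 → 7760
id=13: user_limit=6002 → 6002
id=14: user_limit=6517 → 6517

8566, 7516, 1277, 8250, 3501, 3165, 7806, 7746, 6109, 538, 7760, 6002, 6517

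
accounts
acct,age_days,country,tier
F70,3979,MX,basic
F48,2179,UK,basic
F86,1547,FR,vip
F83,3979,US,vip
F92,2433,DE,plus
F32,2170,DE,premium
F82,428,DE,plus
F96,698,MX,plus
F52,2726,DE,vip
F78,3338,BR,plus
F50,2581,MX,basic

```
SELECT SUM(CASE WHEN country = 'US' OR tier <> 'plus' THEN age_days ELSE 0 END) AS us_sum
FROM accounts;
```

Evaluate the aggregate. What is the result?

acct=F70: ✓ → 3979
acct=F48: ✓ → 2179
acct=F86: ✓ → 1547
acct=F83: ✓ → 3979
acct=F92: ✗
acct=F32: ✓ → 2170
acct=F82: ✗
acct=F96: ✗
acct=F52: ✓ → 2726
acct=F78: ✗
acct=F50: ✓ → 2581
us_sum = 3979 + 2179 + 1547 + 3979 + 2170 + 2726 + 2581 = 19161

19161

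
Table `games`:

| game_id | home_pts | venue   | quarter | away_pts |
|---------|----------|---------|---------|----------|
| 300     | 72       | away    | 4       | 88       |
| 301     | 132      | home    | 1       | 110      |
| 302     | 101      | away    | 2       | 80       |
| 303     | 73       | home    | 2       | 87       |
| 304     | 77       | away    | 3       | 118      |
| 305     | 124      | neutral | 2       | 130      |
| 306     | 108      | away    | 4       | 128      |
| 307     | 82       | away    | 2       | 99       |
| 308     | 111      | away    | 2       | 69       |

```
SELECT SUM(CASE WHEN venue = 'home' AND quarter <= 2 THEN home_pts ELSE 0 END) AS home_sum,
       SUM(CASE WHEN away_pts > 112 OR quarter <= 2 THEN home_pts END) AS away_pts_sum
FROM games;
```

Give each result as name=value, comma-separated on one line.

[home_sum: venue = 'home' AND quarter <= 2]
game_id=300: ✗
game_id=301: ✓ → 132
game_id=302: ✗
game_id=303: ✓ → 73
game_id=304: ✗
game_id=305: ✗
game_id=306: ✗
game_id=307: ✗
game_id=308: ✗
home_sum = 132 + 73 = 205
—
[away_pts_sum: away_pts > 112 OR quarter <= 2]
game_id=300: ✗
game_id=301: ✓ → 132
game_id=302: ✓ → 101
game_id=303: ✓ → 73
game_id=304: ✓ → 77
game_id=305: ✓ → 124
game_id=306: ✓ → 108
game_id=307: ✓ → 82
game_id=308: ✓ → 111
away_pts_sum = 132 + 101 + 73 + 77 + 124 + 108 + 82 + 111 = 808

home_sum=205, away_pts_sum=808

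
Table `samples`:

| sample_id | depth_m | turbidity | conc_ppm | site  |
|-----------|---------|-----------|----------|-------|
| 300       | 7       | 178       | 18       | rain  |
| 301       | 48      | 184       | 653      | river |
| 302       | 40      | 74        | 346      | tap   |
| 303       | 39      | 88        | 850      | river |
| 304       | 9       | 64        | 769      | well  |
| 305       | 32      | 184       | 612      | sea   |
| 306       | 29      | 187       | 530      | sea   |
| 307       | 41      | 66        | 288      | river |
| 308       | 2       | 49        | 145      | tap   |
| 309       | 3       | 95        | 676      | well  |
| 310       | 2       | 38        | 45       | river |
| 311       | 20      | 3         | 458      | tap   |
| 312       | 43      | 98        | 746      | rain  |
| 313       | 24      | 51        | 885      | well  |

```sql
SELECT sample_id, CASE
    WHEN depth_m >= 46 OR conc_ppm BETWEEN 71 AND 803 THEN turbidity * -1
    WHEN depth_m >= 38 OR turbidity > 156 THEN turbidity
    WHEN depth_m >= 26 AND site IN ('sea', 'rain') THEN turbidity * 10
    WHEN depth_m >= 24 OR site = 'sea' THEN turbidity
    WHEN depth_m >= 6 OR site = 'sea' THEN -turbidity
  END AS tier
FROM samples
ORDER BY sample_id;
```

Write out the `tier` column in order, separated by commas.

178, -184, -74, 88, -64, -184, -187, -66, -49, -95, NULL, -3, -98, 51

sample_id=300: depth_m >= 38 OR turbidity > 156 → 178
sample_id=301: depth_m >= 46 OR conc_ppm BETWEEN 71 AND 803 → -184
sample_id=302: depth_m >= 46 OR conc_ppm BETWEEN 71 AND 803 → -74
sample_id=303: depth_m >= 38 OR turbidity > 156 → 88
sample_id=304: depth_m >= 46 OR conc_ppm BETWEEN 71 AND 803 → -64
sample_id=305: depth_m >= 46 OR conc_ppm BETWEEN 71 AND 803 → -184
sample_id=306: depth_m >= 46 OR conc_ppm BETWEEN 71 AND 803 → -187
sample_id=307: depth_m >= 46 OR conc_ppm BETWEEN 71 AND 803 → -66
sample_id=308: depth_m >= 46 OR conc_ppm BETWEEN 71 AND 803 → -49
sample_id=309: depth_m >= 46 OR conc_ppm BETWEEN 71 AND 803 → -95
sample_id=310: (no match → NULL) → NULL
sample_id=311: depth_m >= 46 OR conc_ppm BETWEEN 71 AND 803 → -3
sample_id=312: depth_m >= 46 OR conc_ppm BETWEEN 71 AND 803 → -98
sample_id=313: depth_m >= 24 OR site = 'sea' → 51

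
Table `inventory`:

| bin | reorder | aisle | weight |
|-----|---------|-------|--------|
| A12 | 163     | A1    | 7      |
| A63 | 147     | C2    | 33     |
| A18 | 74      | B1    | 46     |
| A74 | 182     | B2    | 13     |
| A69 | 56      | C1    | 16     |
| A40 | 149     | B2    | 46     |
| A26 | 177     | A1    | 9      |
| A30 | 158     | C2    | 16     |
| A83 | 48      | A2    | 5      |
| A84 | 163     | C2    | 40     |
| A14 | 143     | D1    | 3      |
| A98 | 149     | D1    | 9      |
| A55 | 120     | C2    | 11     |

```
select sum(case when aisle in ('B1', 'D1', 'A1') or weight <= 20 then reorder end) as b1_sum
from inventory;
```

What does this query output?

bin=A12: ✓ → 163
bin=A63: ✗
bin=A18: ✓ → 74
bin=A74: ✓ → 182
bin=A69: ✓ → 56
bin=A40: ✗
bin=A26: ✓ → 177
bin=A30: ✓ → 158
bin=A83: ✓ → 48
bin=A84: ✗
bin=A14: ✓ → 143
bin=A98: ✓ → 149
bin=A55: ✓ → 120
b1_sum = 163 + 74 + 182 + 56 + 177 + 158 + 48 + 143 + 149 + 120 = 1270

1270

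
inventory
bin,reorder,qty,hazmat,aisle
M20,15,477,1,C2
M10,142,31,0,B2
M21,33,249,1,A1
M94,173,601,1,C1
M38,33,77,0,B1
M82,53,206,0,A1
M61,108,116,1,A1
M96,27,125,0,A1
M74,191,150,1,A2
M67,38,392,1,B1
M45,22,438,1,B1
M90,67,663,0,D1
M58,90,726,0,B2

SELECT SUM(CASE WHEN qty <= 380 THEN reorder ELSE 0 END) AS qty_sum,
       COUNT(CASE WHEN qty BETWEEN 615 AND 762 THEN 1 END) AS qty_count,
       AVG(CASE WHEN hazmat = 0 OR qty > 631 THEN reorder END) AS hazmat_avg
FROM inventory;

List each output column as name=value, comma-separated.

[qty_sum: qty <= 380]
bin=M20: ✗
bin=M10: ✓ → 142
bin=M21: ✓ → 33
bin=M94: ✗
bin=M38: ✓ → 33
bin=M82: ✓ → 53
bin=M61: ✓ → 108
bin=M96: ✓ → 27
bin=M74: ✓ → 191
bin=M67: ✗
bin=M45: ✗
bin=M90: ✗
bin=M58: ✗
qty_sum = 142 + 33 + 33 + 53 + 108 + 27 + 191 = 587
—
[qty_count: qty BETWEEN 615 AND 762]
bin=M20: ✗
bin=M10: ✗
bin=M21: ✗
bin=M94: ✗
bin=M38: ✗
bin=M82: ✗
bin=M61: ✗
bin=M96: ✗
bin=M74: ✗
bin=M67: ✗
bin=M45: ✗
bin=M90: ✓ → 1
bin=M58: ✓ → 1
qty_count = COUNT(1, 1) = 2
—
[hazmat_avg: hazmat = 0 OR qty > 631]
bin=M20: ✗
bin=M10: ✓ → 142
bin=M21: ✗
bin=M94: ✗
bin=M38: ✓ → 33
bin=M82: ✓ → 53
bin=M61: ✗
bin=M96: ✓ → 27
bin=M74: ✗
bin=M67: ✗
bin=M45: ✗
bin=M90: ✓ → 67
bin=M58: ✓ → 90
hazmat_avg = (142 + 33 + 53 + 27 + 67 + 90) / 6 = 68.6666666667

qty_sum=587, qty_count=2, hazmat_avg=68.6666666667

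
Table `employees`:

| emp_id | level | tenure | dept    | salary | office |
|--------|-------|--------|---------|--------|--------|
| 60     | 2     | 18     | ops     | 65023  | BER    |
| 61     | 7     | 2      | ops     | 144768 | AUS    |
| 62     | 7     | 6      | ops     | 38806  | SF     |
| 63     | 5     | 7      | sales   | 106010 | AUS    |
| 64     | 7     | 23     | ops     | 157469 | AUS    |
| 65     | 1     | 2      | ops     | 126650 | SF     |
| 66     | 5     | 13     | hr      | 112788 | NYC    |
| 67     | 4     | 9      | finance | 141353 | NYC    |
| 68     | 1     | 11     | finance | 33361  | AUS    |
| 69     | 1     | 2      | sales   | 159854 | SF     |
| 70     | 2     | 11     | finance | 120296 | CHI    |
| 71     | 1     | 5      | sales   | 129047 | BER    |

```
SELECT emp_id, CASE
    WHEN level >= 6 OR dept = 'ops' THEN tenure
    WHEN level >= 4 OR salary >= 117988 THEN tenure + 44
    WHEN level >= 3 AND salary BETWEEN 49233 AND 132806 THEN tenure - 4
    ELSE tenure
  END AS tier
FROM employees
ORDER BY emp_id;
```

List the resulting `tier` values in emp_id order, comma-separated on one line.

18, 2, 6, 51, 23, 2, 57, 53, 11, 46, 55, 49

emp_id=60: level >= 6 OR dept = 'ops' → 18
emp_id=61: level >= 6 OR dept = 'ops' → 2
emp_id=62: level >= 6 OR dept = 'ops' → 6
emp_id=63: level >= 4 OR salary >= 117988 → 51
emp_id=64: level >= 6 OR dept = 'ops' → 23
emp_id=65: level >= 6 OR dept = 'ops' → 2
emp_id=66: level >= 4 OR salary >= 117988 → 57
emp_id=67: level >= 4 OR salary >= 117988 → 53
emp_id=68: ELSE → 11
emp_id=69: level >= 4 OR salary >= 117988 → 46
emp_id=70: level >= 4 OR salary >= 117988 → 55
emp_id=71: level >= 4 OR salary >= 117988 → 49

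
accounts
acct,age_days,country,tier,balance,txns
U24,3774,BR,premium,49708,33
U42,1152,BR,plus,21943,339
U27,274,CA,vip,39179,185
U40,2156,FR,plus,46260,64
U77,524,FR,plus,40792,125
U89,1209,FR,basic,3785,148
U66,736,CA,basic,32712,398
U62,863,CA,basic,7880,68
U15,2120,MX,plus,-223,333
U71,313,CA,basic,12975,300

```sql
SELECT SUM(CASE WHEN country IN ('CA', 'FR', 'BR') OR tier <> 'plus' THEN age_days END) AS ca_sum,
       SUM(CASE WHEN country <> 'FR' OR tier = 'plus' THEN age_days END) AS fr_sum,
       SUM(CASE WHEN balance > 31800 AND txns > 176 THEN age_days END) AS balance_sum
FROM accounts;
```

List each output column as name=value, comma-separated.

ca_sum=11001, fr_sum=11912, balance_sum=1010

[ca_sum: country IN ('CA', 'FR', 'BR') OR tier <> 'plus']
acct=U24: ✓ → 3774
acct=U42: ✓ → 1152
acct=U27: ✓ → 274
acct=U40: ✓ → 2156
acct=U77: ✓ → 524
acct=U89: ✓ → 1209
acct=U66: ✓ → 736
acct=U62: ✓ → 863
acct=U15: ✗
acct=U71: ✓ → 313
ca_sum = 3774 + 1152 + 274 + 2156 + 524 + 1209 + 736 + 863 + 313 = 11001
—
[fr_sum: country <> 'FR' OR tier = 'plus']
acct=U24: ✓ → 3774
acct=U42: ✓ → 1152
acct=U27: ✓ → 274
acct=U40: ✓ → 2156
acct=U77: ✓ → 524
acct=U89: ✗
acct=U66: ✓ → 736
acct=U62: ✓ → 863
acct=U15: ✓ → 2120
acct=U71: ✓ → 313
fr_sum = 3774 + 1152 + 274 + 2156 + 524 + 736 + 863 + 2120 + 313 = 11912
—
[balance_sum: balance > 31800 AND txns > 176]
acct=U24: ✗
acct=U42: ✗
acct=U27: ✓ → 274
acct=U40: ✗
acct=U77: ✗
acct=U89: ✗
acct=U66: ✓ → 736
acct=U62: ✗
acct=U15: ✗
acct=U71: ✗
balance_sum = 274 + 736 = 1010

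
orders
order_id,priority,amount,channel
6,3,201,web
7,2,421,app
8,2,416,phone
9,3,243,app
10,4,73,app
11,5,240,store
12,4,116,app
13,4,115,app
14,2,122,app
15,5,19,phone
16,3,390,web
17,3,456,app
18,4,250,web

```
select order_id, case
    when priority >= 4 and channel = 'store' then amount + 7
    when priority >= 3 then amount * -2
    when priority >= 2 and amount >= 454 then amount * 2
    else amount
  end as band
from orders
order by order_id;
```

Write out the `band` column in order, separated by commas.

-402, 421, 416, -486, -146, 247, -232, -230, 122, -38, -780, -912, -500

order_id=6: priority >= 3 → -402
order_id=7: ELSE → 421
order_id=8: ELSE → 416
order_id=9: priority >= 3 → -486
order_id=10: priority >= 3 → -146
order_id=11: priority >= 4 and channel = 'store' → 247
order_id=12: priority >= 3 → -232
order_id=13: priority >= 3 → -230
order_id=14: ELSE → 122
order_id=15: priority >= 3 → -38
order_id=16: priority >= 3 → -780
order_id=17: priority >= 3 → -912
order_id=18: priority >= 3 → -500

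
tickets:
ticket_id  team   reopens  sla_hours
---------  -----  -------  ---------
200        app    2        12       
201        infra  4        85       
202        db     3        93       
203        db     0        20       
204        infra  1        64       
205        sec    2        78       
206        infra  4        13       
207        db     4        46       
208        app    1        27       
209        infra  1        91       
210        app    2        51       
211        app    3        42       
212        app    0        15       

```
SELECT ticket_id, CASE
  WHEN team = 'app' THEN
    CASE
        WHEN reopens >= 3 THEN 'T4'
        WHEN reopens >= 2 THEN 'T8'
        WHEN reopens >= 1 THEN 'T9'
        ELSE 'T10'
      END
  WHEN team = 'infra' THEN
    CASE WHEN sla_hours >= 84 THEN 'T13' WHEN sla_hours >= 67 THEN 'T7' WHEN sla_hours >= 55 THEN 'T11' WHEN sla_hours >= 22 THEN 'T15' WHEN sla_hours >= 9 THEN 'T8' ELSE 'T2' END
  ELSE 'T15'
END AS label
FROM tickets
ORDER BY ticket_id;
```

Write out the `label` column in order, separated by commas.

T8, T13, T15, T15, T11, T15, T8, T15, T9, T13, T8, T4, T10

ticket_id=200: team='app' → inner[reopens >= 2] → T8
ticket_id=201: team='infra' → inner[sla_hours >= 84] → T13
ticket_id=202: team='db' → outer ELSE → T15
ticket_id=203: team='db' → outer ELSE → T15
ticket_id=204: team='infra' → inner[sla_hours >= 55] → T11
ticket_id=205: team='sec' → outer ELSE → T15
ticket_id=206: team='infra' → inner[sla_hours >= 9] → T8
ticket_id=207: team='db' → outer ELSE → T15
ticket_id=208: team='app' → inner[reopens >= 1] → T9
ticket_id=209: team='infra' → inner[sla_hours >= 84] → T13
ticket_id=210: team='app' → inner[reopens >= 2] → T8
ticket_id=211: team='app' → inner[reopens >= 3] → T4
ticket_id=212: team='app' → inner[ELSE] → T10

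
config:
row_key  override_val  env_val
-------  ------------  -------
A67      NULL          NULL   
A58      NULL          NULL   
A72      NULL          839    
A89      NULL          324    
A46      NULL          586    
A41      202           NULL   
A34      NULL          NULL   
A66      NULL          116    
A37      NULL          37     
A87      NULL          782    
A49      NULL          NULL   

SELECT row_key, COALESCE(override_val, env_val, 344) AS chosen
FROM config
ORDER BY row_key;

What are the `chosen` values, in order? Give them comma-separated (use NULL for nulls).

344, 37, 202, 586, 344, 344, 116, 344, 839, 782, 324

row_key=A34: override_val=NULL, env_val=NULL, → literal 344 → 344
row_key=A37: override_val=NULL, env_val=37 → 37
row_key=A41: override_val=202 → 202
row_key=A46: override_val=NULL, env_val=586 → 586
row_key=A49: override_val=NULL, env_val=NULL, → literal 344 → 344
row_key=A58: override_val=NULL, env_val=NULL, → literal 344 → 344
row_key=A66: override_val=NULL, env_val=116 → 116
row_key=A67: override_val=NULL, env_val=NULL, → literal 344 → 344
row_key=A72: override_val=NULL, env_val=839 → 839
row_key=A87: override_val=NULL, env_val=782 → 782
row_key=A89: override_val=NULL, env_val=324 → 324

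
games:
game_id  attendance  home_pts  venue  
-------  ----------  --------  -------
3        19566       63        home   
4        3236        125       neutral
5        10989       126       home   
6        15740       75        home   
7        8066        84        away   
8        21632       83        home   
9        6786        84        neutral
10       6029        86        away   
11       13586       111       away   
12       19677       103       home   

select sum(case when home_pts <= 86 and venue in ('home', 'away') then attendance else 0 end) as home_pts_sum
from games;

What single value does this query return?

game_id=3: ✓ → 19566
game_id=4: ✗
game_id=5: ✗
game_id=6: ✓ → 15740
game_id=7: ✓ → 8066
game_id=8: ✓ → 21632
game_id=9: ✗
game_id=10: ✓ → 6029
game_id=11: ✗
game_id=12: ✗
home_pts_sum = 19566 + 15740 + 8066 + 21632 + 6029 = 71033

71033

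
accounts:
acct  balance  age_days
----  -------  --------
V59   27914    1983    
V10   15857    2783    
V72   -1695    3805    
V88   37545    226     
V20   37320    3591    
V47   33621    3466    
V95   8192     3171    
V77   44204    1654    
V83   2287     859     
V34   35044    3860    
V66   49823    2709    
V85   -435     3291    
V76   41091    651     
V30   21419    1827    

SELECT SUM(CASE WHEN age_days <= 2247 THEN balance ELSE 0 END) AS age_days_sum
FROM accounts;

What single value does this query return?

174460

acct=V59: ✓ → 27914
acct=V10: ✗
acct=V72: ✗
acct=V88: ✓ → 37545
acct=V20: ✗
acct=V47: ✗
acct=V95: ✗
acct=V77: ✓ → 44204
acct=V83: ✓ → 2287
acct=V34: ✗
acct=V66: ✗
acct=V85: ✗
acct=V76: ✓ → 41091
acct=V30: ✓ → 21419
age_days_sum = 27914 + 37545 + 44204 + 2287 + 41091 + 21419 = 174460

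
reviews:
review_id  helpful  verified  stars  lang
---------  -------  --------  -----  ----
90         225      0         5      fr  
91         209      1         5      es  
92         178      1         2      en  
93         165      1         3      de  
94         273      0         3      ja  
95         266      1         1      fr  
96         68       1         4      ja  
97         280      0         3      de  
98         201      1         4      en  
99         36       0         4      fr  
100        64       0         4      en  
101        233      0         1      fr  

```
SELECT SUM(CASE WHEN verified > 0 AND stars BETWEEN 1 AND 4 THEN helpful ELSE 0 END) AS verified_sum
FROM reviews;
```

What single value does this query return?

review_id=90: ✗
review_id=91: ✗
review_id=92: ✓ → 178
review_id=93: ✓ → 165
review_id=94: ✗
review_id=95: ✓ → 266
review_id=96: ✓ → 68
review_id=97: ✗
review_id=98: ✓ → 201
review_id=99: ✗
review_id=100: ✗
review_id=101: ✗
verified_sum = 178 + 165 + 266 + 68 + 201 = 878

878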